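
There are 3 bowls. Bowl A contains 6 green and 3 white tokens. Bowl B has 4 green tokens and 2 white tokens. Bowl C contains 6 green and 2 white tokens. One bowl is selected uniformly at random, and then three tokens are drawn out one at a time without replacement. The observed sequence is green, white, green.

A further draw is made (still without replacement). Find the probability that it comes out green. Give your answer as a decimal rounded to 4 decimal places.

For each hypothesis, P(data | H) works out to: P(data | bowl A) = (6/9)(3/8)(5/7) = 5/28; P(data | bowl B) = (4/6)(2/5)(3/4) = 1/5; P(data | bowl C) = (6/8)(2/7)(5/6) = 5/28.
Weighting by the prior gives 1/3 · 5/28 = 5/84, 1/3 · 1/5 = 1/15, 1/3 · 5/28 = 5/84; these sum to 13/70.
The posterior is then P(bowl A | data) = 25/78, P(bowl B | data) = 14/39, P(bowl C | data) = 25/78.
The predictive probability is P(green next | data) = (2/3)(25/78) + (2/3)(14/39) + (4/5)(25/78) = 83/117.

0.7094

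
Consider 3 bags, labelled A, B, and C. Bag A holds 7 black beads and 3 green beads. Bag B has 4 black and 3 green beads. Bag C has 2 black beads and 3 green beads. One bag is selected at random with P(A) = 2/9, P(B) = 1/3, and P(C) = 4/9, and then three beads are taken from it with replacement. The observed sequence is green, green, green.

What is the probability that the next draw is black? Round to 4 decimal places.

0.4491

For each hypothesis, P(data | H) works out to: P(data | bag A) = (3/10)(3/10)(3/10) = 0.027; P(data | bag B) = (3/7)(3/7)(3/7) = 0.078717; P(data | bag C) = (3/5)(3/5)(3/5) = 0.216.
Multiplying each by its prior: 2/9 · 0.027 = 0.006, 1/3 · 0.078717 = 0.026239, 4/9 · 0.216 = 0.096; with total 0.12824.
Normalising, the posterior is P(bag A | data) = 0.046788, P(bag B | data) = 0.20461, P(bag C | data) = 0.7486.
So P(black next | data) = Σ P(black next | H) P(H | data) = (7/10)(0.046788) + (4/7)(0.20461) + (2/5)(0.7486) = 0.44911.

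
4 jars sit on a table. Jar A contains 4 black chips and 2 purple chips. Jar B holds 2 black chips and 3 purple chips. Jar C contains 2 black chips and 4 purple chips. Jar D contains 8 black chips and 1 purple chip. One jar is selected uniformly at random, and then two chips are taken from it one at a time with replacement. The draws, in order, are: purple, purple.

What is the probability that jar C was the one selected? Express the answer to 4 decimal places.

The likelihood of the observed sequence under each hypothesis: P(data | jar A) = (2/6)(2/6) = 0.11111; P(data | jar B) = (3/5)(3/5) = 0.36; P(data | jar C) = (4/6)(4/6) = 0.44444; P(data | jar D) = (1/9)(1/9) = 0.012346.
Multiplying each by its prior: 1/4 · 0.11111 = 0.027778, 1/4 · 0.36 = 0.09, 1/4 · 0.44444 = 0.11111, 1/4 · 0.012346 = 0.0030864; summing to 0.23198.
Therefore the posterior P(jar C | data) = (0.11111) / (0.23198) = 0.47898.

0.4790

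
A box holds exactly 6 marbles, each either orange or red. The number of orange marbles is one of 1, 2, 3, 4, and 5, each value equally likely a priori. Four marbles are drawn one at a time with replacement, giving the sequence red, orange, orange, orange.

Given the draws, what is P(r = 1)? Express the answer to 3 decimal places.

For each hypothesis, P(data | H) works out to: P(data | r = 1) = (5/6)(1/6)(1/6)(1/6) = 0.003858; P(data | r = 2) = (4/6)(2/6)(2/6)(2/6) = 0.024691; P(data | r = 3) = (3/6)(3/6)(3/6)(3/6) = 0.0625; P(data | r = 4) = (2/6)(4/6)(4/6)(4/6) = 0.098765; P(data | r = 5) = (1/6)(5/6)(5/6)(5/6) = 0.096451.
Weighting by the prior gives 1/5 · 0.003858 = 0.0007716, 1/5 · 0.024691 = 0.0049383, 1/5 · 0.0625 = 0.0125, 1/5 · 0.098765 = 0.019753, 1/5 · 0.096451 = 0.01929; these sum to 0.057253.
Therefore the posterior P(r = 1 | data) = (0.0007716) / (0.057253) = 0.013477.

0.013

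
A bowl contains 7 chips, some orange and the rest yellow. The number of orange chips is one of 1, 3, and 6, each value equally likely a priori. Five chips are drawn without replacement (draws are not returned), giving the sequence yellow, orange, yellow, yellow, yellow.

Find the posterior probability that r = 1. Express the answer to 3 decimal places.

The likelihood of the observed sequence under each hypothesis: P(data | r = 1) = (6/7)(1/6)(5/5)(4/4)(3/3) = 1/7; P(data | r = 3) = (4/7)(3/6)(3/5)(2/4)(1/3) = 1/35; P(data | r = 6) = (1/7)(6/6)(0/5) = 0.
The prior-weighted likelihoods are 1/3 · 1/7 = 1/21, 1/3 · 1/35 = 1/105, 1/3 · 0 = 0; with total 2/35.
Hence P(r = 1 | data) = (1/21) / (2/35) = 5/6.

0.833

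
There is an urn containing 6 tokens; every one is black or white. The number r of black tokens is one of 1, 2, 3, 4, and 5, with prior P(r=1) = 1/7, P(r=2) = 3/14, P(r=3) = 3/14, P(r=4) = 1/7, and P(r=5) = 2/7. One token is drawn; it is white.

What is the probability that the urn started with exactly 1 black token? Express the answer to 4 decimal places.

Under each hypothesis, the probability of this draw is: P(data | r = 1) = (5/6) = 5/6; P(data | r = 2) = (4/6) = 2/3; P(data | r = 3) = (3/6) = 1/2; P(data | r = 4) = (2/6) = 1/3; P(data | r = 5) = (1/6) = 1/6.
The prior-weighted likelihoods are 1/7 · 5/6 = 5/42, 3/14 · 2/3 = 1/7, 3/14 · 1/2 = 3/28, 1/7 · 1/3 = 1/21, 2/7 · 1/6 = 1/21; summing to 13/28.
Therefore the posterior P(r = 1 | data) = (5/42) / (13/28) = 10/39.

0.2564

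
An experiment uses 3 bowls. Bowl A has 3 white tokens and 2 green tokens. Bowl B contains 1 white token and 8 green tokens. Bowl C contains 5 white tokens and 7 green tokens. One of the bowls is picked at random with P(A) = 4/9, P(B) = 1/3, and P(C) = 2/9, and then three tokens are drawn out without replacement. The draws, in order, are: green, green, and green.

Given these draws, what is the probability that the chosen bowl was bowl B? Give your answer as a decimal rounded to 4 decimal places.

For each hypothesis, P(data | H) works out to: P(data | bowl A) = (2/5)(1/4)(0/3) = 0; P(data | bowl B) = (8/9)(7/8)(6/7) = 2/3; P(data | bowl C) = (7/12)(6/11)(5/10) = 7/44.
Multiplying each by its prior: 4/9 · 0 = 0, 1/3 · 2/3 = 2/9, 2/9 · 7/44 = 7/198; with total 17/66.
Hence P(bowl B | data) = (2/9) / (17/66) = 44/51.

0.8627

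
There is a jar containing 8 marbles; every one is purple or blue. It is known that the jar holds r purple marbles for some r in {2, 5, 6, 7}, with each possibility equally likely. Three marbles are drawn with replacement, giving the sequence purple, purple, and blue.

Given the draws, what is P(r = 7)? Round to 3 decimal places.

For each hypothesis, P(data | H) works out to: P(data | r = 2) = (2/8)(2/8)(6/8) = 0.046875; P(data | r = 5) = (5/8)(5/8)(3/8) = 0.14648; P(data | r = 6) = (6/8)(6/8)(2/8) = 0.14062; P(data | r = 7) = (7/8)(7/8)(1/8) = 0.095703.
The prior-weighted likelihoods are 1/4 · 0.046875 = 0.011719, 1/4 · 0.14648 = 0.036621, 1/4 · 0.14062 = 0.035156, 1/4 · 0.095703 = 0.023926; these sum to 0.10742.
So P(r = 7 | data) = (0.023926) / (0.10742) = 0.22273.

0.223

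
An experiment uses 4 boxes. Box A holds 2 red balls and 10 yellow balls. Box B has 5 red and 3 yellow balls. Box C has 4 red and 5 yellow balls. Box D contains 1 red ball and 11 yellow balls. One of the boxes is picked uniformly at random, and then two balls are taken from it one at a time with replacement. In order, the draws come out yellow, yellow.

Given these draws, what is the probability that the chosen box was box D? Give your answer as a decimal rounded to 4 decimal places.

For each hypothesis, P(data | H) works out to: P(data | box A) = (10/12)(10/12) = 0.69444; P(data | box B) = (3/8)(3/8) = 0.14062; P(data | box C) = (5/9)(5/9) = 0.30864; P(data | box D) = (11/12)(11/12) = 0.84028.
Weighting by the prior gives 1/4 · 0.69444 = 0.17361, 1/4 · 0.14062 = 0.035156, 1/4 · 0.30864 = 0.07716, 1/4 · 0.84028 = 0.21007; these sum to 0.496.
So P(box D | data) = (0.21007) / (0.496) = 0.42353.

0.4235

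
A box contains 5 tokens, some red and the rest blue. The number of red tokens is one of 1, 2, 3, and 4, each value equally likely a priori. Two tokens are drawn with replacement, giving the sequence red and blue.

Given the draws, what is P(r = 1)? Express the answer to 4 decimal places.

0.2000

The likelihood of the observed sequence under each hypothesis: P(data | r = 1) = (1/5)(4/5) = 4/25; P(data | r = 2) = (2/5)(3/5) = 6/25; P(data | r = 3) = (3/5)(2/5) = 6/25; P(data | r = 4) = (4/5)(1/5) = 4/25.
The prior-weighted likelihoods are 1/4 · 4/25 = 1/25, 1/4 · 6/25 = 3/50, 1/4 · 6/25 = 3/50, 1/4 · 4/25 = 1/25; summing to 1/5.
By Bayes' rule, P(r = 1 | data) = (1/25) / (1/5) = 1/5.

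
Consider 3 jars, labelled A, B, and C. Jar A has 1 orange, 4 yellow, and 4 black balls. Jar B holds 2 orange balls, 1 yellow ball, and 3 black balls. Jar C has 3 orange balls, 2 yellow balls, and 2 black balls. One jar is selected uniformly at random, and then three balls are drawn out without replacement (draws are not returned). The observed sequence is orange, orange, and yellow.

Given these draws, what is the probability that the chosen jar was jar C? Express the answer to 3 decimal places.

0.774

The likelihood of the observed sequence under each hypothesis: P(data | jar A) = (1/9)(0/8) = 0; P(data | jar B) = (2/6)(1/5)(1/4) = 0.016667; P(data | jar C) = (3/7)(2/6)(2/5) = 0.057143.
Weighting by the prior gives 1/3 · 0 = 0, 1/3 · 0.016667 = 0.0055556, 1/3 · 0.057143 = 0.019048; summing to 0.024603.
So P(jar C | data) = (0.019048) / (0.024603) = 0.77419.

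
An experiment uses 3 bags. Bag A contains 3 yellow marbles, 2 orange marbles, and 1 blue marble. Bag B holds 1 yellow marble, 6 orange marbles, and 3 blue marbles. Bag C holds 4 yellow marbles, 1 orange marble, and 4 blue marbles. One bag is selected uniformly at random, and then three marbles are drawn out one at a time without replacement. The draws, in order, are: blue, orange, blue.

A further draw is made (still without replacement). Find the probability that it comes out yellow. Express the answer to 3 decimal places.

0.312

For each hypothesis, P(data | H) works out to: P(data | bag A) = (1/6)(2/5)(0/4) = 0; P(data | bag B) = (3/10)(6/9)(2/8) = 0.05; P(data | bag C) = (4/9)(1/8)(3/7) = 0.02381.
The prior-weighted likelihoods are 1/3 · 0 = 0, 1/3 · 0.05 = 0.016667, 1/3 · 0.02381 = 0.0079365; these sum to 0.024603.
Normalising, the posterior is P(bag A | data) = 0, P(bag B | data) = 0.67742, P(bag C | data) = 0.32258.
Averaging over the posterior, P(yellow next | data) = (1/7)(0.67742) + (2/3)(0.32258) = 0.31183.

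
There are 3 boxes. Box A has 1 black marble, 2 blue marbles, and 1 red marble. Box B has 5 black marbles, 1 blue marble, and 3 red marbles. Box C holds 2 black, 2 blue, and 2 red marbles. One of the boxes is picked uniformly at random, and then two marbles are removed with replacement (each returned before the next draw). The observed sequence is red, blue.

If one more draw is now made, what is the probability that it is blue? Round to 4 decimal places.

0.3795

Compute the likelihood of the observed sequence for each case: P(data | box A) = (1/4)(2/4) = 1/8; P(data | box B) = (3/9)(1/9) = 1/27; P(data | box C) = (2/6)(2/6) = 1/9.
Weighting by the prior gives 1/3 · 1/8 = 1/24, 1/3 · 1/27 = 1/81, 1/3 · 1/9 = 1/27; summing to 59/648.
Normalising, the posterior is P(box A | data) = 0.45763, P(box B | data) = 0.13559, P(box C | data) = 0.40678.
So P(blue next | data) = Σ P(blue next | H) P(H | data) = (1/2)(0.45763) + (1/9)(0.13559) + (1/3)(0.40678) = 0.37947.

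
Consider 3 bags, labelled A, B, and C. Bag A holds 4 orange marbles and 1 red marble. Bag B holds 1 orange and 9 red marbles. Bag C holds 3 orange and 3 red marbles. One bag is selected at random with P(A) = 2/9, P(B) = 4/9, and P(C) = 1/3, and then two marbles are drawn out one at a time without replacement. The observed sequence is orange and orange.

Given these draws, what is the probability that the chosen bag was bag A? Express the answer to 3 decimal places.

For each hypothesis, P(data | H) works out to: P(data | bag A) = (4/5)(3/4) = 3/5; P(data | bag B) = (1/10)(0/9) = 0; P(data | bag C) = (3/6)(2/5) = 1/5.
Multiplying each by its prior: 2/9 · 3/5 = 2/15, 4/9 · 0 = 0, 1/3 · 1/5 = 1/15; these sum to 1/5.
So P(bag A | data) = (2/15) / (1/5) = 2/3.

0.667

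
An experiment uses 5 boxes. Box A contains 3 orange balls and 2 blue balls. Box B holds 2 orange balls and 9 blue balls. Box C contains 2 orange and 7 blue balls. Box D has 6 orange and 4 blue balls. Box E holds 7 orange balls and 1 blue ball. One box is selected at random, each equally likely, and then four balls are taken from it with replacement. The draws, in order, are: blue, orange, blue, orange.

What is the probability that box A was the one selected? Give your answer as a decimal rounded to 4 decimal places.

0.3215

Under each hypothesis, the probability of the observed sequence is: P(data | box A) = (2/5)(3/5)(2/5)(3/5) = 0.0576; P(data | box B) = (9/11)(2/11)(9/11)(2/11) = 0.02213; P(data | box C) = (7/9)(2/9)(7/9)(2/9) = 0.029873; P(data | box D) = (4/10)(6/10)(4/10)(6/10) = 0.0576; P(data | box E) = (1/8)(7/8)(1/8)(7/8) = 0.011963.
The prior-weighted likelihoods are 1/5 · 0.0576 = 0.01152, 1/5 · 0.02213 = 0.0044259, 1/5 · 0.029873 = 0.0059747, 1/5 · 0.0576 = 0.01152, 1/5 · 0.011963 = 0.0023926; summing to 0.035833.
So P(box A | data) = (0.01152) / (0.035833) = 0.32149.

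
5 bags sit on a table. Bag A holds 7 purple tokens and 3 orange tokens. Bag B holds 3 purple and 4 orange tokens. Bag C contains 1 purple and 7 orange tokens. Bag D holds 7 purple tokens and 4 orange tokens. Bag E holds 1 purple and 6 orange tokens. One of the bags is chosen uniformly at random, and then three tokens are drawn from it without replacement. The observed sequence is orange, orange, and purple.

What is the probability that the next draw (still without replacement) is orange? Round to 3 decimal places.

For each hypothesis, P(data | H) works out to: P(data | bag A) = (3/10)(2/9)(7/8) = 0.058333; P(data | bag B) = (4/7)(3/6)(3/5) = 0.17143; P(data | bag C) = (7/8)(6/7)(1/6) = 0.125; P(data | bag D) = (4/11)(3/10)(7/9) = 0.084848; P(data | bag E) = (6/7)(5/6)(1/5) = 0.14286.
Multiplying each by its prior: 1/5 · 0.058333 = 0.011667, 1/5 · 0.17143 = 0.034286, 1/5 · 0.125 = 0.025, 1/5 · 0.084848 = 0.01697, 1/5 · 0.14286 = 0.028571; these sum to 0.11649.
The posterior is then P(bag A | data) = 0.10015, P(bag B | data) = 0.29431, P(bag C | data) = 0.2146, P(bag D | data) = 0.14567, P(bag E | data) = 0.24526.
So P(orange next | data) = Σ P(orange next | H) P(H | data) = (1/7)(0.10015) + (1/2)(0.29431) + (1)(0.2146) + (1/4)(0.14567) + (1)(0.24526) = 0.65775.

0.658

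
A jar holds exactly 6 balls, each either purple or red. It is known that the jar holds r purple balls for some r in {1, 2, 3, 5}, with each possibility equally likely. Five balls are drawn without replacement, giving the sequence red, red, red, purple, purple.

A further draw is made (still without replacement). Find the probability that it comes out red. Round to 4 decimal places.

0.5714

Compute the likelihood of the observed sequence for each case: P(data | r = 1) = (5/6)(4/5)(3/4)(1/3)(0/2) = 0; P(data | r = 2) = (4/6)(3/5)(2/4)(2/3)(1/2) = 1/15; P(data | r = 3) = (3/6)(2/5)(1/4)(3/3)(2/2) = 1/20; P(data | r = 5) = (1/6)(0/5) = 0.
Multiplying each by its prior: 1/4 · 0 = 0, 1/4 · 1/15 = 1/60, 1/4 · 1/20 = 1/80, 1/4 · 0 = 0; with total 7/240.
Normalising, the posterior is P(r = 1 | data) = 0, P(r = 2 | data) = 4/7, P(r = 3 | data) = 3/7, P(r = 5 | data) = 0.
So P(red next | data) = Σ P(red next | H) P(H | data) = (1)(4/7) + (0)(3/7) = 4/7.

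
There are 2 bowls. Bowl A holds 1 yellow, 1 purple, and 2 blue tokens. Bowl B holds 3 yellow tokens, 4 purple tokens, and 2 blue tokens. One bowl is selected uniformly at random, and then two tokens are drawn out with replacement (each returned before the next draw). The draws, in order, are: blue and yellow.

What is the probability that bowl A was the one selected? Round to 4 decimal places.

0.6279

Compute the likelihood of the observed sequence for each case: P(data | bowl A) = (2/4)(1/4) = 1/8; P(data | bowl B) = (2/9)(3/9) = 2/27.
Weighting by the prior gives 1/2 · 1/8 = 1/16, 1/2 · 2/27 = 1/27; summing to 43/432.
So P(bowl A | data) = (1/16) / (43/432) = 27/43.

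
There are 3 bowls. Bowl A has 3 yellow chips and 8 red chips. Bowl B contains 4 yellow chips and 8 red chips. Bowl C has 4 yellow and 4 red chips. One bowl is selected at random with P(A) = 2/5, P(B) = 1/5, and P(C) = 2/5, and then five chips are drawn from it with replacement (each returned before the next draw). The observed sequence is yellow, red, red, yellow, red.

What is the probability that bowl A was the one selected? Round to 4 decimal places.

0.3749

Compute the likelihood of the observed sequence for each case: P(data | bowl A) = (3/11)(8/11)(8/11)(3/11)(8/11) = 0.028612; P(data | bowl B) = (4/12)(8/12)(8/12)(4/12)(8/12) = 0.032922; P(data | bowl C) = (4/8)(4/8)(4/8)(4/8)(4/8) = 0.03125.
Multiplying each by its prior: 2/5 · 0.028612 = 0.011445, 1/5 · 0.032922 = 0.0065844, 2/5 · 0.03125 = 0.0125; with total 0.030529.
By Bayes' rule, P(bowl A | data) = (0.011445) / (0.030529) = 0.37488.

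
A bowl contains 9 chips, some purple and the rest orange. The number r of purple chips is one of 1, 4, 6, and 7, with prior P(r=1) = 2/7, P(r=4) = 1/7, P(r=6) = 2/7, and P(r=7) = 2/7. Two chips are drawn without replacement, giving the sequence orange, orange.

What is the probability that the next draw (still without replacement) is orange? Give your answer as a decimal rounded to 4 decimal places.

0.7181

Under each hypothesis, the probability of the observed sequence is: P(data | r = 1) = (8/9)(7/8) = 7/9; P(data | r = 4) = (5/9)(4/8) = 5/18; P(data | r = 6) = (3/9)(2/8) = 1/12; P(data | r = 7) = (2/9)(1/8) = 1/36.
The prior-weighted likelihoods are 2/7 · 7/9 = 2/9, 1/7 · 5/18 = 5/126, 2/7 · 1/12 = 1/42, 2/7 · 1/36 = 1/126; these sum to 37/126.
The posterior is then P(r = 1 | data) = 28/37, P(r = 4 | data) = 5/37, P(r = 6 | data) = 3/37, P(r = 7 | data) = 1/37.
The predictive probability is P(orange next | data) = (6/7)(28/37) + (3/7)(5/37) + (1/7)(3/37) + (0)(1/37) = 186/259.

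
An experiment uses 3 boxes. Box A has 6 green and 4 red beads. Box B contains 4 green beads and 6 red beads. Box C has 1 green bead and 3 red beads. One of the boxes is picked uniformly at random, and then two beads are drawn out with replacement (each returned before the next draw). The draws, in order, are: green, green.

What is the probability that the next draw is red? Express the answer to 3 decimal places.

For each hypothesis, P(data | H) works out to: P(data | box A) = (6/10)(6/10) = 0.36; P(data | box B) = (4/10)(4/10) = 0.16; P(data | box C) = (1/4)(1/4) = 0.0625.
Multiplying each by its prior: 1/3 · 0.36 = 0.12, 1/3 · 0.16 = 0.053333, 1/3 · 0.0625 = 0.020833; with total 0.19417.
Normalising, the posterior is P(box A | data) = 0.61803, P(box B | data) = 0.27468, P(box C | data) = 0.1073.
The predictive probability is P(red next | data) = (2/5)(0.61803) + (3/5)(0.27468) + (3/4)(0.1073) = 0.49249.

0.492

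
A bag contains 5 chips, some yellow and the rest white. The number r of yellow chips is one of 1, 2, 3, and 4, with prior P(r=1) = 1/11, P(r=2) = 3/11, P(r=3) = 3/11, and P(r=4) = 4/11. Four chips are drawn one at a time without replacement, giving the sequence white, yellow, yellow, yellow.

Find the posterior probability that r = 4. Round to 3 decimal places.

0.727

Compute the likelihood of the observed sequence for each case: P(data | r = 1) = (4/5)(1/4)(0/3) = 0; P(data | r = 2) = (3/5)(2/4)(1/3)(0/2) = 0; P(data | r = 3) = (2/5)(3/4)(2/3)(1/2) = 1/10; P(data | r = 4) = (1/5)(4/4)(3/3)(2/2) = 1/5.
The prior-weighted likelihoods are 1/11 · 0 = 0, 3/11 · 0 = 0, 3/11 · 1/10 = 3/110, 4/11 · 1/5 = 4/55; with total 1/10.
So P(r = 4 | data) = (4/55) / (1/10) = 8/11.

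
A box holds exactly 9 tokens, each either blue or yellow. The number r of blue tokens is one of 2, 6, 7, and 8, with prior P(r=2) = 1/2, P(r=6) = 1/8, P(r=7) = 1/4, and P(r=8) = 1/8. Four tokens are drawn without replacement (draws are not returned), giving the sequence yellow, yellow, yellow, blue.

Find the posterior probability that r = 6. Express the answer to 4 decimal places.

For each hypothesis, P(data | H) works out to: P(data | r = 2) = (7/9)(6/8)(5/7)(2/6) = 0.13889; P(data | r = 6) = (3/9)(2/8)(1/7)(6/6) = 0.011905; P(data | r = 7) = (2/9)(1/8)(0/7) = 0; P(data | r = 8) = (1/9)(0/8) = 0.
Weighting by the prior gives 1/2 · 0.13889 = 0.069444, 1/8 · 0.011905 = 0.0014881, 1/4 · 0 = 0, 1/8 · 0 = 0; with total 0.070933.
By Bayes' rule, P(r = 6 | data) = (0.0014881) / (0.070933) = 0.020979.

0.0210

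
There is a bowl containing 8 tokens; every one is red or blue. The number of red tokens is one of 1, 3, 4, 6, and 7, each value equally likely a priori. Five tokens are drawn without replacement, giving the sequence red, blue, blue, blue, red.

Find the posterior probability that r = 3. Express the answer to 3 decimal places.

The likelihood of the observed sequence under each hypothesis: P(data | r = 1) = (1/8)(7/7)(6/6)(5/5)(0/4) = 0; P(data | r = 3) = (3/8)(5/7)(4/6)(3/5)(2/4) = 0.053571; P(data | r = 4) = (4/8)(4/7)(3/6)(2/5)(3/4) = 0.042857; P(data | r = 6) = (6/8)(2/7)(1/6)(0/5) = 0; P(data | r = 7) = (7/8)(1/7)(0/6) = 0.
Weighting by the prior gives 1/5 · 0 = 0, 1/5 · 0.053571 = 0.010714, 1/5 · 0.042857 = 0.0085714, 1/5 · 0 = 0, 1/5 · 0 = 0; with total 0.019286.
Therefore the posterior P(r = 3 | data) = (0.010714) / (0.019286) = 0.55556.

0.556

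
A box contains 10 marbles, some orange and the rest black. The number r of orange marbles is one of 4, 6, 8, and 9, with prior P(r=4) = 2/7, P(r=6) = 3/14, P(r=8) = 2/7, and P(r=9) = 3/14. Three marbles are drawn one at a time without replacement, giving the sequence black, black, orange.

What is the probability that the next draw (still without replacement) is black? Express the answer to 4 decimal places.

0.4421

Compute the likelihood of the observed sequence for each case: P(data | r = 4) = (6/10)(5/9)(4/8) = 1/6; P(data | r = 6) = (4/10)(3/9)(6/8) = 1/10; P(data | r = 8) = (2/10)(1/9)(8/8) = 1/45; P(data | r = 9) = (1/10)(0/9) = 0.
Multiplying each by its prior: 2/7 · 1/6 = 1/21, 3/14 · 1/10 = 3/140, 2/7 · 1/45 = 2/315, 3/14 · 0 = 0; summing to 19/252.
Normalising, the posterior is P(r = 4 | data) = 12/19, P(r = 6 | data) = 27/95, P(r = 8 | data) = 8/95, P(r = 9 | data) = 0.
Averaging over the posterior, P(black next | data) = (4/7)(12/19) + (2/7)(27/95) + (0)(8/95) = 42/95.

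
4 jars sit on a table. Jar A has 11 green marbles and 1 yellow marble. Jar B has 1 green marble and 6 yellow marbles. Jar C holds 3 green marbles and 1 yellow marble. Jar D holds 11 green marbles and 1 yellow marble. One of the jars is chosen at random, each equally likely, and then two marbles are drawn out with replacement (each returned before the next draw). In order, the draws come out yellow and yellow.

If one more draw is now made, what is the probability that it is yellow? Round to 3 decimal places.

Under each hypothesis, the probability of the observed sequence is: P(data | jar A) = (1/12)(1/12) = 0.0069444; P(data | jar B) = (6/7)(6/7) = 0.73469; P(data | jar C) = (1/4)(1/4) = 0.0625; P(data | jar D) = (1/12)(1/12) = 0.0069444.
Multiplying each by its prior: 1/4 · 0.0069444 = 0.0017361, 1/4 · 0.73469 = 0.18367, 1/4 · 0.0625 = 0.015625, 1/4 · 0.0069444 = 0.0017361; these sum to 0.20277.
Normalising, the posterior is P(jar A | data) = 0.0085619, P(jar B | data) = 0.90582, P(jar C | data) = 0.077057, P(jar D | data) = 0.0085619.
Averaging over the posterior, P(yellow next | data) = (1/12)(0.0085619) + (6/7)(0.90582) + (1/4)(0.077057) + (1/12)(0.0085619) = 0.79711.

0.797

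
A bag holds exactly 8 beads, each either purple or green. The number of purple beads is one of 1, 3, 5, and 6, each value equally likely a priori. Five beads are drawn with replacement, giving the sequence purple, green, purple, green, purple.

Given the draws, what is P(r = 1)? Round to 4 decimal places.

Compute the likelihood of the observed sequence for each case: P(data | r = 1) = (1/8)(7/8)(1/8)(7/8)(1/8) = 0.0014954; P(data | r = 3) = (3/8)(5/8)(3/8)(5/8)(3/8) = 0.020599; P(data | r = 5) = (5/8)(3/8)(5/8)(3/8)(5/8) = 0.034332; P(data | r = 6) = (6/8)(2/8)(6/8)(2/8)(6/8) = 0.026367.
Multiplying each by its prior: 1/4 · 0.0014954 = 0.00037384, 1/4 · 0.020599 = 0.0051498, 1/4 · 0.034332 = 0.0085831, 1/4 · 0.026367 = 0.0065918; summing to 0.020699.
So P(r = 1 | data) = (0.00037384) / (0.020699) = 0.018061.

0.0181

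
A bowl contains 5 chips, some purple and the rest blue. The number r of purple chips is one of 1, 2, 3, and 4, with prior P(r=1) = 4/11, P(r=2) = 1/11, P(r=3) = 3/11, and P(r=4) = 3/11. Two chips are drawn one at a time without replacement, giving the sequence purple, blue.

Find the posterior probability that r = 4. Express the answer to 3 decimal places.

0.231

Under each hypothesis, the probability of the observed sequence is: P(data | r = 1) = (1/5)(4/4) = 1/5; P(data | r = 2) = (2/5)(3/4) = 3/10; P(data | r = 3) = (3/5)(2/4) = 3/10; P(data | r = 4) = (4/5)(1/4) = 1/5.
Weighting by the prior gives 4/11 · 1/5 = 4/55, 1/11 · 3/10 = 3/110, 3/11 · 3/10 = 9/110, 3/11 · 1/5 = 3/55; with total 13/55.
So P(r = 4 | data) = (3/55) / (13/55) = 3/13.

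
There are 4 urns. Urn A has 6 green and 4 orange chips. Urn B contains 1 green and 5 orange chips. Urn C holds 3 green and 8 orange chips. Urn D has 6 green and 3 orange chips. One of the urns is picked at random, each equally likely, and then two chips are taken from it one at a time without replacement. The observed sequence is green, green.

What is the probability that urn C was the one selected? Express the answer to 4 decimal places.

Compute the likelihood of the observed sequence for each case: P(data | urn A) = (6/10)(5/9) = 1/3; P(data | urn B) = (1/6)(0/5) = 0; P(data | urn C) = (3/11)(2/10) = 3/55; P(data | urn D) = (6/9)(5/8) = 5/12.
Weighting by the prior gives 1/4 · 1/3 = 1/12, 1/4 · 0 = 0, 1/4 · 3/55 = 3/220, 1/4 · 5/12 = 5/48; summing to 177/880.
Therefore the posterior P(urn C | data) = (3/220) / (177/880) = 4/59.

0.0678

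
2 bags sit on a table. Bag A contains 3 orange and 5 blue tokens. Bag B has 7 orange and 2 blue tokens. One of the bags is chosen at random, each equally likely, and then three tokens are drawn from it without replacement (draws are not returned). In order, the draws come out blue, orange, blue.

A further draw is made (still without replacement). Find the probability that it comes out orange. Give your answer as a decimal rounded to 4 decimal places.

0.4808

Compute the likelihood of the observed sequence for each case: P(data | bag A) = (5/8)(3/7)(4/6) = 5/28; P(data | bag B) = (2/9)(7/8)(1/7) = 1/36.
Multiplying each by its prior: 1/2 · 5/28 = 5/56, 1/2 · 1/36 = 1/72; with total 13/126.
Dividing through by the total gives posterior P(bag A | data) = 45/52, P(bag B | data) = 7/52.
Averaging over the posterior, P(orange next | data) = (2/5)(45/52) + (1)(7/52) = 25/52.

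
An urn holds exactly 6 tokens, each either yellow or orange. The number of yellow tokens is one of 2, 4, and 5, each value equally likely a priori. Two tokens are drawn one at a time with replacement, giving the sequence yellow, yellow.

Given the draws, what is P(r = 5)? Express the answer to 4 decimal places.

Under each hypothesis, the probability of the observed sequence is: P(data | r = 2) = (2/6)(2/6) = 1/9; P(data | r = 4) = (4/6)(4/6) = 4/9; P(data | r = 5) = (5/6)(5/6) = 25/36.
The prior-weighted likelihoods are 1/3 · 1/9 = 1/27, 1/3 · 4/9 = 4/27, 1/3 · 25/36 = 25/108; summing to 5/12.
By Bayes' rule, P(r = 5 | data) = (25/108) / (5/12) = 5/9.

0.5556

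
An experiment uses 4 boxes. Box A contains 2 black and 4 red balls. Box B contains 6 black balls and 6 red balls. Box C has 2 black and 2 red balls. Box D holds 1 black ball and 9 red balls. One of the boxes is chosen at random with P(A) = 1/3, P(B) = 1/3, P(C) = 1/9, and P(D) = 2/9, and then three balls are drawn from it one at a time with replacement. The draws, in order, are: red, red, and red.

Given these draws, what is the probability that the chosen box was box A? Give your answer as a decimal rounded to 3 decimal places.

0.312

Under each hypothesis, the probability of the observed sequence is: P(data | box A) = (4/6)(4/6)(4/6) = 0.2963; P(data | box B) = (6/12)(6/12)(6/12) = 0.125; P(data | box C) = (2/4)(2/4)(2/4) = 0.125; P(data | box D) = (9/10)(9/10)(9/10) = 0.729.
Weighting by the prior gives 1/3 · 0.2963 = 0.098765, 1/3 · 0.125 = 0.041667, 1/9 · 0.125 = 0.013889, 2/9 · 0.729 = 0.162; these sum to 0.31632.
Therefore the posterior P(box A | data) = (0.098765) / (0.31632) = 0.31223.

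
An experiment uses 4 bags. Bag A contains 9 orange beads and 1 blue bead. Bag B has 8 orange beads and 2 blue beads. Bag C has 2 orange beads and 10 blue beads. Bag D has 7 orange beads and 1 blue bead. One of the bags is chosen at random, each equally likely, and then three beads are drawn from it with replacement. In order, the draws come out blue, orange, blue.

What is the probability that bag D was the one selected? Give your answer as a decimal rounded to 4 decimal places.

0.0802

For each hypothesis, P(data | H) works out to: P(data | bag A) = (1/10)(9/10)(1/10) = 0.009; P(data | bag B) = (2/10)(8/10)(2/10) = 0.032; P(data | bag C) = (10/12)(2/12)(10/12) = 0.11574; P(data | bag D) = (1/8)(7/8)(1/8) = 0.013672.
The prior-weighted likelihoods are 1/4 · 0.009 = 0.00225, 1/4 · 0.032 = 0.008, 1/4 · 0.11574 = 0.028935, 1/4 · 0.013672 = 0.003418; summing to 0.042603.
By Bayes' rule, P(bag D | data) = (0.003418) / (0.042603) = 0.080228.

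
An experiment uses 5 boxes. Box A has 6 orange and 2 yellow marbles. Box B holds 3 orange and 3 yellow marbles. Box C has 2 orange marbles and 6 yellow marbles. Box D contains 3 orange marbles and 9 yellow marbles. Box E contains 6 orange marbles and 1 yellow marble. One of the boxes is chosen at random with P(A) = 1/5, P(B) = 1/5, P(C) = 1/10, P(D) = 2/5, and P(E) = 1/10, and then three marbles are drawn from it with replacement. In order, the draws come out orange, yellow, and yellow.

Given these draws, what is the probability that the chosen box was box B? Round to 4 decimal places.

0.2349

The likelihood of the observed sequence under each hypothesis: P(data | box A) = (6/8)(2/8)(2/8) = 0.046875; P(data | box B) = (3/6)(3/6)(3/6) = 0.125; P(data | box C) = (2/8)(6/8)(6/8) = 0.14062; P(data | box D) = (3/12)(9/12)(9/12) = 0.14062; P(data | box E) = (6/7)(1/7)(1/7) = 0.017493.
The prior-weighted likelihoods are 1/5 · 0.046875 = 0.009375, 1/5 · 0.125 = 0.025, 1/10 · 0.14062 = 0.014063, 2/5 · 0.14062 = 0.05625, 1/10 · 0.017493 = 0.0017493; with total 0.10644.
By Bayes' rule, P(box B | data) = (0.025) / (0.10644) = 0.23488.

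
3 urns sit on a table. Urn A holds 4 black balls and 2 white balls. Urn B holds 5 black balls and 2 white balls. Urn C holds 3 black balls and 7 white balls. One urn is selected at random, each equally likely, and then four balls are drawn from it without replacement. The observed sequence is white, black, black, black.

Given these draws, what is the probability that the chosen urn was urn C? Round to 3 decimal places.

The likelihood of the observed sequence under each hypothesis: P(data | urn A) = (2/6)(4/5)(3/4)(2/3) = 0.13333; P(data | urn B) = (2/7)(5/6)(4/5)(3/4) = 0.14286; P(data | urn C) = (7/10)(3/9)(2/8)(1/7) = 0.0083333.
The prior-weighted likelihoods are 1/3 · 0.13333 = 0.044444, 1/3 · 0.14286 = 0.047619, 1/3 · 0.0083333 = 0.0027778; summing to 0.094841.
By Bayes' rule, P(urn C | data) = (0.0027778) / (0.094841) = 0.029289.

0.029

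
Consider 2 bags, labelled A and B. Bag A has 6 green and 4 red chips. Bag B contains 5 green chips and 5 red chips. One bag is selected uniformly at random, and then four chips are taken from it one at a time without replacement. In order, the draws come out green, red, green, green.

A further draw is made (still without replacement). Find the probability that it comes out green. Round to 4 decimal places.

Compute the likelihood of the observed sequence for each case: P(data | bag A) = (6/10)(4/9)(5/8)(4/7) = 2/21; P(data | bag B) = (5/10)(5/9)(4/8)(3/7) = 5/84.
Multiplying each by its prior: 1/2 · 2/21 = 1/21, 1/2 · 5/84 = 5/168; these sum to 13/168.
Dividing through by the total gives posterior P(bag A | data) = 8/13, P(bag B | data) = 5/13.
The predictive probability is P(green next | data) = (1/2)(8/13) + (1/3)(5/13) = 17/39.

0.4359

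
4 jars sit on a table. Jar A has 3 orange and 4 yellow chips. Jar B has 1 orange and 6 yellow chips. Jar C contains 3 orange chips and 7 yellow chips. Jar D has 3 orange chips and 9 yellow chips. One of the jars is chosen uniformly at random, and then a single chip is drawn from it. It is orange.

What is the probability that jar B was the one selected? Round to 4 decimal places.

Under each hypothesis, the probability of this draw is: P(data | jar A) = (3/7) = 3/7; P(data | jar B) = (1/7) = 1/7; P(data | jar C) = (3/10) = 3/10; P(data | jar D) = (3/12) = 1/4.
The prior-weighted likelihoods are 1/4 · 3/7 = 3/28, 1/4 · 1/7 = 1/28, 1/4 · 3/10 = 3/40, 1/4 · 1/4 = 1/16; summing to 157/560.
Therefore the posterior P(jar B | data) = (1/28) / (157/560) = 20/157.

0.1274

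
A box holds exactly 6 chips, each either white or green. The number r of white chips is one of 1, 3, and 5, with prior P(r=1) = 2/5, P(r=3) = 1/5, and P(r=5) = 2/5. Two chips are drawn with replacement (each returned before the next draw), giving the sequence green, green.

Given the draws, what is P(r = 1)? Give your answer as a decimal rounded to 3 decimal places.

0.820

Under each hypothesis, the probability of the observed sequence is: P(data | r = 1) = (5/6)(5/6) = 25/36; P(data | r = 3) = (3/6)(3/6) = 1/4; P(data | r = 5) = (1/6)(1/6) = 1/36.
Weighting by the prior gives 2/5 · 25/36 = 5/18, 1/5 · 1/4 = 1/20, 2/5 · 1/36 = 1/90; summing to 61/180.
Hence P(r = 1 | data) = (5/18) / (61/180) = 50/61.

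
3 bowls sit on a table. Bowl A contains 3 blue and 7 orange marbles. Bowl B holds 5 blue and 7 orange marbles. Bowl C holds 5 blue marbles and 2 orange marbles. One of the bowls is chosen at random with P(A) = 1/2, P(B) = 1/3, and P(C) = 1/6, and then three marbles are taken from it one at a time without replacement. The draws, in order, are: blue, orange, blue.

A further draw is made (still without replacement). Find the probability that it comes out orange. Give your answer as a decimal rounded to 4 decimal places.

Compute the likelihood of the observed sequence for each case: P(data | bowl A) = (3/10)(7/9)(2/8) = 0.058333; P(data | bowl B) = (5/12)(7/11)(4/10) = 0.10606; P(data | bowl C) = (5/7)(2/6)(4/5) = 0.19048.
Weighting by the prior gives 1/2 · 0.058333 = 0.029167, 1/3 · 0.10606 = 0.035354, 1/6 · 0.19048 = 0.031746; these sum to 0.096266.
The posterior is then P(bowl A | data) = 0.30298, P(bowl B | data) = 0.36725, P(bowl C | data) = 0.32977.
So P(orange next | data) = Σ P(orange next | H) P(H | data) = (6/7)(0.30298) + (2/3)(0.36725) + (1/4)(0.32977) = 0.58697.

0.5870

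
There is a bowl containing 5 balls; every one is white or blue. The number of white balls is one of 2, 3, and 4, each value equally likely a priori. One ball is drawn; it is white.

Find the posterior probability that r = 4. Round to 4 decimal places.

0.4444

Compute the likelihood of this draw for each case: P(data | r = 2) = (2/5) = 2/5; P(data | r = 3) = (3/5) = 3/5; P(data | r = 4) = (4/5) = 4/5.
The prior-weighted likelihoods are 1/3 · 2/5 = 2/15, 1/3 · 3/5 = 1/5, 1/3 · 4/5 = 4/15; summing to 3/5.
Hence P(r = 4 | data) = (4/15) / (3/5) = 4/9.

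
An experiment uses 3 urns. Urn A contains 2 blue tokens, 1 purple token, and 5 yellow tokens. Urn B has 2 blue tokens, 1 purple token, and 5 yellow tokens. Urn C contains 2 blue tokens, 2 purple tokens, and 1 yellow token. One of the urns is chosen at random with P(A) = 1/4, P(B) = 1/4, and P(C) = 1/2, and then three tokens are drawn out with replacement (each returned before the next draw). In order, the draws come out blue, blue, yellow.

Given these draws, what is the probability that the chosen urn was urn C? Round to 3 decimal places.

Compute the likelihood of the observed sequence for each case: P(data | urn A) = (2/8)(2/8)(5/8) = 0.039062; P(data | urn B) = (2/8)(2/8)(5/8) = 0.039062; P(data | urn C) = (2/5)(2/5)(1/5) = 0.032.
The prior-weighted likelihoods are 1/4 · 0.039062 = 0.0097656, 1/4 · 0.039062 = 0.0097656, 1/2 · 0.032 = 0.016; with total 0.035531.
Hence P(urn C | data) = (0.016) / (0.035531) = 0.45031.

0.450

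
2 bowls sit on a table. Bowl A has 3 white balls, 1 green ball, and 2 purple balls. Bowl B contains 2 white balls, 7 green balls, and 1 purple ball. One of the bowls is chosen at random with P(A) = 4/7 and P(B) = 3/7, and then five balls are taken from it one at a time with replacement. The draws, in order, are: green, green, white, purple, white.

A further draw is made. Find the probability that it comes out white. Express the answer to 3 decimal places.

0.383

Compute the likelihood of the observed sequence for each case: P(data | bowl A) = (1/6)(1/6)(3/6)(2/6)(3/6) = 0.0023148; P(data | bowl B) = (7/10)(7/10)(2/10)(1/10)(2/10) = 0.00196.
Multiplying each by its prior: 4/7 · 0.0023148 = 0.0013228, 3/7 · 0.00196 = 0.00084; these sum to 0.0021628.
Dividing through by the total gives posterior P(bowl A | data) = 0.61161, P(bowl B | data) = 0.38839.
The predictive probability is P(white next | data) = (1/2)(0.61161) + (1/5)(0.38839) = 0.38348.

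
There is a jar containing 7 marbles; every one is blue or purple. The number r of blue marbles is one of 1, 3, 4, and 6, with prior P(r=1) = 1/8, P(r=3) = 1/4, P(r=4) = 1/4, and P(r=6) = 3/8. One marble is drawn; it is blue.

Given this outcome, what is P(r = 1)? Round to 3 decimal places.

Compute the likelihood of this draw for each case: P(data | r = 1) = (1/7) = 1/7; P(data | r = 3) = (3/7) = 3/7; P(data | r = 4) = (4/7) = 4/7; P(data | r = 6) = (6/7) = 6/7.
Multiplying each by its prior: 1/8 · 1/7 = 1/56, 1/4 · 3/7 = 3/28, 1/4 · 4/7 = 1/7, 3/8 · 6/7 = 9/28; these sum to 33/56.
By Bayes' rule, P(r = 1 | data) = (1/56) / (33/56) = 1/33.

0.030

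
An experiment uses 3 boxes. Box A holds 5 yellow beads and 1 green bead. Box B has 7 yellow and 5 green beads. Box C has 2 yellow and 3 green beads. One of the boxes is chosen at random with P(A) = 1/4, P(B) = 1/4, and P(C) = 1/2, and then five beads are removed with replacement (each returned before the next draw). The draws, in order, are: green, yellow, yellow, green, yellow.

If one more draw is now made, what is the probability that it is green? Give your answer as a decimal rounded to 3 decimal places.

The likelihood of the observed sequence under each hypothesis: P(data | box A) = (1/6)(5/6)(5/6)(1/6)(5/6) = 0.016075; P(data | box B) = (5/12)(7/12)(7/12)(5/12)(7/12) = 0.034461; P(data | box C) = (3/5)(2/5)(2/5)(3/5)(2/5) = 0.02304.
Weighting by the prior gives 1/4 · 0.016075 = 0.0040188, 1/4 · 0.034461 = 0.0086153, 1/2 · 0.02304 = 0.01152; summing to 0.024154.
Dividing through by the total gives posterior P(box A | data) = 0.16638, P(box B | data) = 0.35668, P(box C | data) = 0.47694.
The predictive probability is P(green next | data) = (1/6)(0.16638) + (5/12)(0.35668) + (3/5)(0.47694) = 0.46251.

0.463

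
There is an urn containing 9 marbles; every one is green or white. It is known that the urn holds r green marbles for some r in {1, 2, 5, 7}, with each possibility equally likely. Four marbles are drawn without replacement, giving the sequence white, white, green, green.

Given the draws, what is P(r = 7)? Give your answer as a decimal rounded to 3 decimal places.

The likelihood of the observed sequence under each hypothesis: P(data | r = 1) = (8/9)(7/8)(1/7)(0/6) = 0; P(data | r = 2) = (7/9)(6/8)(2/7)(1/6) = 1/36; P(data | r = 5) = (4/9)(3/8)(5/7)(4/6) = 5/63; P(data | r = 7) = (2/9)(1/8)(7/7)(6/6) = 1/36.
Multiplying each by its prior: 1/4 · 0 = 0, 1/4 · 1/36 = 1/144, 1/4 · 5/63 = 5/252, 1/4 · 1/36 = 1/144; with total 17/504.
Therefore the posterior P(r = 7 | data) = (1/144) / (17/504) = 7/34.

0.206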